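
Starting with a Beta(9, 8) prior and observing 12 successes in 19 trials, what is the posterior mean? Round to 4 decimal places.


Posterior parameters: alpha = 9 + 12 = 21
beta = 8 + 7 = 15
Posterior mean = alpha / (alpha + beta) = 21 / 36
= 0.5833

0.5833


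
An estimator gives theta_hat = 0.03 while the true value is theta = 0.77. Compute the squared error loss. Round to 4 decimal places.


The squared error loss is (theta_hat - theta)^2
= (0.03 - 0.77)^2
= (-0.74)^2 = 0.5476

0.5476


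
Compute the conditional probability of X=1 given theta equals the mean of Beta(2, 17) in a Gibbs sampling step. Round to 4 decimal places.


Mean of Beta(2, 17) = 0.1053
P(X=1 | theta=0.1053) = 0.1053

0.1053


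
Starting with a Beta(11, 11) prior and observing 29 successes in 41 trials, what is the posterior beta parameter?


Posterior beta = prior beta + failures
Failures = 41 - 29 = 12
beta_post = 11 + 12 = 23

23


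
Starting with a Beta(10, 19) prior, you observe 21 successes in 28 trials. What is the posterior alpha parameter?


For a Beta-Binomial conjugate model:
Posterior alpha = prior alpha + number of successes
= 10 + 21 = 31

31


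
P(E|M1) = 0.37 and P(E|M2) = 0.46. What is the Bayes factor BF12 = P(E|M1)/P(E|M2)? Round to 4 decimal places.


Bayes factor BF12 = P(E|M1) / P(E|M2)
= 0.37 / 0.46
= 0.8043

0.8043


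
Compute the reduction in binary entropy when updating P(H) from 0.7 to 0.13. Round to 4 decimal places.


H_before = -p*log2(p) - (1-p)*log2(1-p) for p=0.7: 0.8813
H_after for p=0.13: 0.5574
Reduction = 0.8813 - 0.5574 = 0.3239

0.3239


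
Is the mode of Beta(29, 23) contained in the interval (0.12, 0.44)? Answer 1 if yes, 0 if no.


Mode = (a-1)/(a+b-2) = 28/50 = 0.56
Interval: (0.12, 0.44)
Contains mode? 0

0


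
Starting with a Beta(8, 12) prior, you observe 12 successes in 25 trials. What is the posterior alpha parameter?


For a Beta-Binomial conjugate model:
Posterior alpha = prior alpha + number of successes
= 8 + 12 = 20

20


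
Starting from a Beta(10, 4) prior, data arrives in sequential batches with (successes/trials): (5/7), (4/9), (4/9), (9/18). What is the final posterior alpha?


In sequential Bayesian updating, we sum all successes.
Total successes = 22
Final alpha = 10 + 22 = 32

32


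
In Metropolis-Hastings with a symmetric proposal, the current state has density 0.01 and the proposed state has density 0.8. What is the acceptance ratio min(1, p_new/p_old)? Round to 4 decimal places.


Ratio = p_new / p_old = 0.8 / 0.01 = 80.0
Acceptance = min(1, 80.0) = 1.0

1.0


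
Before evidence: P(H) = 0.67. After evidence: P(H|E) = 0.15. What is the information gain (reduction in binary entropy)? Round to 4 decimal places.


Prior entropy = 0.9149
Posterior entropy = 0.6098
Information gain = 0.9149 - 0.6098 = 0.3051

0.3051


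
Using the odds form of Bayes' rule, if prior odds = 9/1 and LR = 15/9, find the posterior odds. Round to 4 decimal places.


Bayes' rule in odds form: posterior odds = prior odds * LR
= (9 * 15) / (1 * 9)
= 135/9 = 15.0

15.0


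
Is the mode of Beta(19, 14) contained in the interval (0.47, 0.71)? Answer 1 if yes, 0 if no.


Mode = (a-1)/(a+b-2) = 18/31 = 0.5806
Interval: (0.47, 0.71)
Contains mode? 1

1


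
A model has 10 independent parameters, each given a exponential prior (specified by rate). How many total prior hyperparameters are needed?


Each exponential prior needs 1 hyperparameter (rate).
Total = 1 * 10 = 10

10


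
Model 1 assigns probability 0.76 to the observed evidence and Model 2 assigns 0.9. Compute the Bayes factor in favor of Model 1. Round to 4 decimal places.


BF = P(data|M1) / P(data|M2)
= 0.76 / 0.9 = 0.8444

0.8444


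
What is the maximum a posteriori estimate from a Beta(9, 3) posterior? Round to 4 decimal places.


The MAP estimate equals the mode of the distribution.
Mode of Beta(a,b) = (a-1)/(a+b-2)
= 8/10
= 0.8

0.8


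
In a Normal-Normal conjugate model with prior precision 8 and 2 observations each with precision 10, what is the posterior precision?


Posterior precision = prior precision + n * observation precision
= 8 + 2 * 10
= 8 + 20 = 28

28


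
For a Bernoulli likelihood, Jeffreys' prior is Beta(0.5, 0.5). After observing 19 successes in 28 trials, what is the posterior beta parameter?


Jeffreys' prior for Bernoulli is Beta(0.5, 0.5).
Posterior is Beta(0.5 + k, 0.5 + n - k).
Posterior beta = 0.5 + (n - k) = 0.5 + 9 = 9.5

9.5


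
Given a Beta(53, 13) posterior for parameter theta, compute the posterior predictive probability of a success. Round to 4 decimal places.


For a Beta-Bernoulli model, the predictive probability is the mean:
P(success) = 53/(53+13) = 53/66 = 0.803

0.803


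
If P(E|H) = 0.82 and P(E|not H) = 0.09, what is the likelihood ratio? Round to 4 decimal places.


Likelihood ratio = P(E|H) / P(E|not H)
= 0.82 / 0.09
= 9.1111

9.1111


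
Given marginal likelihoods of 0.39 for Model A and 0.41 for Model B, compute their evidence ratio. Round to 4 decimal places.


Ratio = ML(A) / ML(B) = 0.39/0.41
= 0.9512

0.9512


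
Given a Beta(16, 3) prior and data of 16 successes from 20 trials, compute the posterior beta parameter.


Number of failures = 20 - 16 = 4
Posterior beta = 3 + 4 = 7

7


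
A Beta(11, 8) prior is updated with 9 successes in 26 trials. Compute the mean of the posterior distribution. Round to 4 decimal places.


After update: Beta(20, 25)
Mean = 20 / (20 + 25) = 20 / 45
= 0.4444

0.4444


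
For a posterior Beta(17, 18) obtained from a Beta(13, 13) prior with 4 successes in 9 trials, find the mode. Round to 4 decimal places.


Mode = (alpha - 1) / (alpha + beta - 2)
= 16 / 33
= 0.4848

0.4848


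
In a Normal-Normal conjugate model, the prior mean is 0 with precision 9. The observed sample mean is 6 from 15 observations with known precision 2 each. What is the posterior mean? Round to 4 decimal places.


Posterior precision = tau0 + n*tau = 9 + 15*2 = 39
Posterior mean = (tau0*mu0 + n*tau*xbar) / posterior_precision
= (9*0 + 15*2*6) / 39
= 180 / 39 = 4.6154

4.6154


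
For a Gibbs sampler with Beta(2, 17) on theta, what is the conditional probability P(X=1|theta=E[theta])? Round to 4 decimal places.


E[theta] = 2/(2+17) = 0.1053
P(X=1|theta) = theta = 0.1053

0.1053


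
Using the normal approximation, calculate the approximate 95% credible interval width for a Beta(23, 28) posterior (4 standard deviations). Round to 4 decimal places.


Var(Beta) = 23*28/(51^2 * 52) = 0.0048
SD = 0.069
Width ~ 4*SD = 0.276

0.276


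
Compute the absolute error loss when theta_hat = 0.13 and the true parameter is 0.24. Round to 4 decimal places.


L = |theta_hat - theta_true|
= |0.13 - 0.24| = 0.11

0.11


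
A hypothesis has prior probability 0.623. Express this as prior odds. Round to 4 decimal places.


Odds = P(H) / P(not H) = 0.623 / 0.377
= 1.6525

1.6525


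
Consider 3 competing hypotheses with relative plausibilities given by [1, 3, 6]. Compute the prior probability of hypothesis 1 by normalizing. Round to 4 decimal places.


Sum of weights = 1 + 3 + 6 = 10
Normalized prior for H1 = 1 / 10
= 0.1

0.1


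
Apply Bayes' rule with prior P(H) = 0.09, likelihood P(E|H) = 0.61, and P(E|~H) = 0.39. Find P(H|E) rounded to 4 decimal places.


Step 1: Compute marginal P(E) = P(E|H)P(H) + P(E|~H)P(~H)
= 0.61*0.09 + 0.39*0.91 = 0.4098
Step 2: P(H|E) = P(E|H)P(H)/P(E) = 0.0549/0.4098
= 0.134

0.134


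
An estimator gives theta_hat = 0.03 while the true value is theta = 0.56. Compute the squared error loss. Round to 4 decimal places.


The squared error loss is (theta_hat - theta)^2
= (0.03 - 0.56)^2
= (-0.53)^2 = 0.2809

0.2809


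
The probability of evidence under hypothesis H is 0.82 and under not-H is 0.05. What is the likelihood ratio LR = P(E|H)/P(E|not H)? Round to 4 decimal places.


LR = 0.82 / 0.05
= 16.4

16.4


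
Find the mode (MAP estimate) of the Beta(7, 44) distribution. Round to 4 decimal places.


For Beta(a,b) with a,b > 1:
Mode = (a-1)/(a+b-2) = (7-1)/(51-2)
= 6/49 = 0.1224

0.1224


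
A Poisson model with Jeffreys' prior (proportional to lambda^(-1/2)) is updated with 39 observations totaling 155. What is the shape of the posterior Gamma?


Posterior = Gamma(0.5 + S, n)
= Gamma(0.5 + 155, 39)
Posterior shape = 0.5 + S = 0.5 + 155 = 155.5

155.5


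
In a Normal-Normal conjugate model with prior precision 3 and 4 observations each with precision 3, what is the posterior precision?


Posterior precision = prior precision + n * observation precision
= 3 + 4 * 3
= 3 + 12 = 15

15


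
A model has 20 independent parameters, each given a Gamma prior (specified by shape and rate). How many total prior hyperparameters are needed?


Each Gamma prior needs 2 hyperparameters (shape and rate).
Total = 2 * 20 = 40

40


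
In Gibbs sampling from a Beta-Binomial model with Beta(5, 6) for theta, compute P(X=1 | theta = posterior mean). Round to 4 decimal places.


Posterior mean = alpha/(alpha+beta) = 5/11 = 0.4545
P(X=1|theta=mean) = theta = 0.4545

0.4545


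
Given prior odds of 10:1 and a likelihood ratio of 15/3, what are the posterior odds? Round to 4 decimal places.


Posterior odds = prior odds * LR
Prior odds = 10/1 = 10.0
LR = 15/3 = 5.0
Posterior odds = 10.0 * 5.0 = 50.0

50.0


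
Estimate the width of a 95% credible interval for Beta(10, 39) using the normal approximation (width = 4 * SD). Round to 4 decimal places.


For Beta(a,b): Var = ab/((a+b)^2(a+b+1))
Var = 0.0032, SD = 0.057
Approximate 95% CI width = 4 * 0.057 = 0.228

0.228


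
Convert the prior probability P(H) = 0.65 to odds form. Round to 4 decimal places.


P(not H) = 1 - 0.65 = 0.35
Odds = 0.65 / 0.35 = 1.8571

1.8571


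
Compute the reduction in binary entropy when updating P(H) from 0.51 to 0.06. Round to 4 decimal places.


H_before = -p*log2(p) - (1-p)*log2(1-p) for p=0.51: 0.9997
H_after for p=0.06: 0.3274
Reduction = 0.9997 - 0.3274 = 0.6723

0.6723


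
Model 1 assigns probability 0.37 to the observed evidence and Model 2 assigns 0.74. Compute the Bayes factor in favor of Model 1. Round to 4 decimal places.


BF = P(data|M1) / P(data|M2)
= 0.37 / 0.74 = 0.5

0.5


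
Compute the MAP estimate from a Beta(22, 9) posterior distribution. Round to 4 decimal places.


MAP = mode of Beta distribution
= (alpha - 1)/(alpha + beta - 2)
= (22-1)/(22+9-2)
= 21/29 = 0.7241

0.7241


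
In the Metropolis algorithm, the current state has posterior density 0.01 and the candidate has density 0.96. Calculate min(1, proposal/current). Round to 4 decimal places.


Ratio = 0.96/0.01 = 96.0
Acceptance probability = min(1, 96.0)
= 1.0

1.0


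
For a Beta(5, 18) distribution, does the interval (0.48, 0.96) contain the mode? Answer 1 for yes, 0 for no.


Mode of Beta(a,b) = (a-1)/(a+b-2)
= (5-1)/(5+18-2) = 0.1905
Check: 0.48 <= 0.1905 <= 0.96?
Result: 0

0


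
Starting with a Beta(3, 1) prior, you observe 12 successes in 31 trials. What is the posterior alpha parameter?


For a Beta-Binomial conjugate model:
Posterior alpha = prior alpha + number of successes
= 3 + 12 = 15

15


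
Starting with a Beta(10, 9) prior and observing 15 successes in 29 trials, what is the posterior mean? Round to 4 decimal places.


Posterior parameters: alpha = 10 + 15 = 25
beta = 9 + 14 = 23
Posterior mean = alpha / (alpha + beta) = 25 / 48
= 0.5208

0.5208


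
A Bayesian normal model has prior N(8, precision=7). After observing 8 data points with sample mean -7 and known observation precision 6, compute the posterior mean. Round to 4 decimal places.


Posterior mean = (prior_precision * prior_mean + n * data_precision * data_mean) / (prior_precision + n * data_precision)
Numerator = 7*8 + 8*6*-7 = -280
Denominator = 7 + 8*6 = 55
Posterior mean = -5.0909

-5.0909


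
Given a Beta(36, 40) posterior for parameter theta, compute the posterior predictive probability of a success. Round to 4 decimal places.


For a Beta-Bernoulli model, the predictive probability is the mean:
P(success) = 36/(36+40) = 36/76 = 0.4737

0.4737


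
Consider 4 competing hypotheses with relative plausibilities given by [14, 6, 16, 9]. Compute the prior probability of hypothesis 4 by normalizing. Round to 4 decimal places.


Sum of weights = 14 + 6 + 16 + 9 = 45
Normalized prior for H4 = 9 / 45
= 0.2

0.2


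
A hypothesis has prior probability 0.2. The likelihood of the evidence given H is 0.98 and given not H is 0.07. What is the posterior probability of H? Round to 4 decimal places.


Using Bayes' theorem:
P(E) = 0.2 * 0.98 + 0.8 * 0.07
P(E) = 0.252
P(H|E) = (0.2 * 0.98) / 0.252 = 0.7778

0.7778


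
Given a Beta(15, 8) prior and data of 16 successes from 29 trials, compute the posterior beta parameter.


Number of failures = 29 - 16 = 13
Posterior beta = 8 + 13 = 21

21


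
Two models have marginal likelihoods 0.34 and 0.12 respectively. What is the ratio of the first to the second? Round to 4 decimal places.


Evidence ratio = 0.34 / 0.12
= 2.8333

2.8333


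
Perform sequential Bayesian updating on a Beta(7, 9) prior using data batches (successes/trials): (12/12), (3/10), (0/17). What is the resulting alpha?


Accumulate successes: 15
Posterior alpha = prior alpha + sum of successes
= 7 + 15 = 22

22


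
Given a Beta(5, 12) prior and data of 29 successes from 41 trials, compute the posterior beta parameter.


Number of failures = 41 - 29 = 12
Posterior beta = 12 + 12 = 24

24


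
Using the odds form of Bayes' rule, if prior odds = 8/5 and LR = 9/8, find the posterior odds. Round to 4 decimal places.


Bayes' rule in odds form: posterior odds = prior odds * LR
= (8 * 9) / (5 * 8)
= 72/40 = 1.8

1.8


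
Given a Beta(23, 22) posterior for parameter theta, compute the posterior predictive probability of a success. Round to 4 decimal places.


For a Beta-Bernoulli model, the predictive probability is the mean:
P(success) = 23/(23+22) = 23/45 = 0.5111

0.5111


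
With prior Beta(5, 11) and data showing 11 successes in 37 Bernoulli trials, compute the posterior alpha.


Conjugate update: alpha_posterior = alpha_prior + k
= 5 + 11 = 16

16


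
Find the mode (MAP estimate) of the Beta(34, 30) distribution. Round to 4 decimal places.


For Beta(a,b) with a,b > 1:
Mode = (a-1)/(a+b-2) = (34-1)/(64-2)
= 33/62 = 0.5323

0.5323


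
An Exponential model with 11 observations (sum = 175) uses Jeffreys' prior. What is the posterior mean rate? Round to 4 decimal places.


Posterior Gamma(11, 175)
E[lambda] = 11/175 = 0.0629

0.0629


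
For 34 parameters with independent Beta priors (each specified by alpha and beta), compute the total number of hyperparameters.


A Beta prior has 2 hyperparameters per parameter.
Total = 34 * 2 = 68

68


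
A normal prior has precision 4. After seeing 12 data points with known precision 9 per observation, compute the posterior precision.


In the conjugate normal model, precisions add:
tau_posterior = tau_prior + n * tau_data
= 4 + 12*9 = 112

112


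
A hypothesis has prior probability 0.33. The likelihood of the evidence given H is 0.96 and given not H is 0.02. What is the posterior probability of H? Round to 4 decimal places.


Using Bayes' theorem:
P(E) = 0.33 * 0.96 + 0.67 * 0.02
P(E) = 0.3302
P(H|E) = (0.33 * 0.96) / 0.3302 = 0.9594

0.9594


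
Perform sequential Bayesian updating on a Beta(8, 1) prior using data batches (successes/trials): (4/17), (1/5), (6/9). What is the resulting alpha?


Accumulate successes: 11
Posterior alpha = prior alpha + sum of successes
= 8 + 11 = 19

19


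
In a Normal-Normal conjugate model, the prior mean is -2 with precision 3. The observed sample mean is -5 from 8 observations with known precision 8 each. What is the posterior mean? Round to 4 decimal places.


Posterior precision = tau0 + n*tau = 3 + 8*8 = 67
Posterior mean = (tau0*mu0 + n*tau*xbar) / posterior_precision
= (3*-2 + 8*8*-5) / 67
= -326 / 67 = -4.8657

-4.8657


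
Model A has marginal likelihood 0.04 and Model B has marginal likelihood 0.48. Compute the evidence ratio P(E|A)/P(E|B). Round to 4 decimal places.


Evidence ratio = P(E|A) / P(E|B)
= 0.04 / 0.48
= 0.0833

0.0833


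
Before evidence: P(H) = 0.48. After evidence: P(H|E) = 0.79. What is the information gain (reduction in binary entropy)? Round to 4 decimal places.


Prior entropy = 0.9988
Posterior entropy = 0.7415
Information gain = 0.9988 - 0.7415 = 0.2574

0.2574


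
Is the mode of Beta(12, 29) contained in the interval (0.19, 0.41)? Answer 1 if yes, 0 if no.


Mode = (a-1)/(a+b-2) = 11/39 = 0.2821
Interval: (0.19, 0.41)
Contains mode? 1

1


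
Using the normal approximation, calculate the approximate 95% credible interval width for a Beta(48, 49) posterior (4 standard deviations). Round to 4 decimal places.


Var(Beta) = 48*49/(97^2 * 98) = 0.0026
SD = 0.0505
Width ~ 4*SD = 0.202

0.202


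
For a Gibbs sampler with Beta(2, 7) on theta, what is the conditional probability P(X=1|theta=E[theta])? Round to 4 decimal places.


E[theta] = 2/(2+7) = 0.2222
P(X=1|theta) = theta = 0.2222

0.2222


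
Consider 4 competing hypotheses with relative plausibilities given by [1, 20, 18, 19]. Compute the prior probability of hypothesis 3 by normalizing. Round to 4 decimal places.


Sum of weights = 1 + 20 + 18 + 19 = 58
Normalized prior for H3 = 18 / 58
= 0.3103

0.3103


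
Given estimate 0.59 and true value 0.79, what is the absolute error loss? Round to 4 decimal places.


Absolute error = |estimate - true|
= |-0.2| = 0.2

0.2


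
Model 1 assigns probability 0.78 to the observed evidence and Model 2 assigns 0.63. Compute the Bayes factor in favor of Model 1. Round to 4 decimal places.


BF = P(data|M1) / P(data|M2)
= 0.78 / 0.63 = 1.2381

1.2381


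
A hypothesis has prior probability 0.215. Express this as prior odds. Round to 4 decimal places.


Odds = P(H) / P(not H) = 0.215 / 0.785
= 0.2739

0.2739


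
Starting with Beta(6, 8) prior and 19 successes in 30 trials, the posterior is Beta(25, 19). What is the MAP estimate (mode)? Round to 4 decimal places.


The mode of Beta(a, b) when a > 1 and b > 1 is (a-1)/(a+b-2)
= (25 - 1) / (25 + 19 - 2)
= 24 / 42
= 0.5714

0.5714


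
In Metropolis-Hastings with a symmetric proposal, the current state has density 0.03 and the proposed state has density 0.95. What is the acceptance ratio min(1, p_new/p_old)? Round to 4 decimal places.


Ratio = p_new / p_old = 0.95 / 0.03 = 31.6667
Acceptance = min(1, 31.6667) = 1.0

1.0


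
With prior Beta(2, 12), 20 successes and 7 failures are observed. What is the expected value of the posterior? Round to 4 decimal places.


Posterior = Beta(22, 19)
E[theta] = alpha/(alpha+beta)
= 22/41 = 0.5366

0.5366


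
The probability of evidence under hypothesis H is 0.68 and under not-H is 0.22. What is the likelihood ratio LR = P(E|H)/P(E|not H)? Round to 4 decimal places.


LR = 0.68 / 0.22
= 3.0909

3.0909


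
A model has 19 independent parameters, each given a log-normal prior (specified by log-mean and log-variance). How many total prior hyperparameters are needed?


Each log-normal prior needs 2 hyperparameters (log-mean and log-variance).
Total = 2 * 19 = 38

38


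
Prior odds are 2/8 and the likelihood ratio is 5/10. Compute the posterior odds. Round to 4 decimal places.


Posterior odds = prior odds * likelihood ratio
= (2/8) * (5/10)
= 10 / 80
= 0.125

0.125


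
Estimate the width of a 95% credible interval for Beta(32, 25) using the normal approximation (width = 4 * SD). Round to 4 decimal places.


For Beta(a,b): Var = ab/((a+b)^2(a+b+1))
Var = 0.0042, SD = 0.0652
Approximate 95% CI width = 4 * 0.0652 = 0.2606

0.2606


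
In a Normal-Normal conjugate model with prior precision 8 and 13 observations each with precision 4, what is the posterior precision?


Posterior precision = prior precision + n * observation precision
= 8 + 13 * 4
= 8 + 52 = 60

60


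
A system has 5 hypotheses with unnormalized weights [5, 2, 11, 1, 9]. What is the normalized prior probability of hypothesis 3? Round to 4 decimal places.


The normalized prior is the weight divided by the total.
Total weight = 28
P(H3) = 11 / 28 = 0.3929

0.3929


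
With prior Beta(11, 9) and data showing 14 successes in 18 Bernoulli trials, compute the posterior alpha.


Conjugate update: alpha_posterior = alpha_prior + k
= 11 + 14 = 25

25


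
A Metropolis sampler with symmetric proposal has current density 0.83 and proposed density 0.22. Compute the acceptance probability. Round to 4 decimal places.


For symmetric proposals, acceptance = min(1, pi(x*)/pi(x))
= min(1, 0.22/0.83)
= min(1, 0.2651) = 0.2651

0.2651


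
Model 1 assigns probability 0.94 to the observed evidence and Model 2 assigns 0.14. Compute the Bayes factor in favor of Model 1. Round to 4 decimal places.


BF = P(data|M1) / P(data|M2)
= 0.94 / 0.14 = 6.7143

6.7143


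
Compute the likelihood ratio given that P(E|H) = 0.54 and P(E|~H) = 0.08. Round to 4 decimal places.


LR = P(E|H) / P(E|~H)
= 0.54 / 0.08 = 6.75

6.75


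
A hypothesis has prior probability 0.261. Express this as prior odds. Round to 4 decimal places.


Odds = P(H) / P(not H) = 0.261 / 0.739
= 0.3532

0.3532


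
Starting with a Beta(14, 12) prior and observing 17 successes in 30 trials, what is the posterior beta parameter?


Posterior beta = prior beta + failures
Failures = 30 - 17 = 13
beta_post = 12 + 13 = 25

25


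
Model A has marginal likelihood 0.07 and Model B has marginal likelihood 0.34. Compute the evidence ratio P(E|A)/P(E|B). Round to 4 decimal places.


Evidence ratio = P(E|A) / P(E|B)
= 0.07 / 0.34
= 0.2059

0.2059


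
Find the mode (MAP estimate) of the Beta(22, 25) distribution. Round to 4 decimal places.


For Beta(a,b) with a,b > 1:
Mode = (a-1)/(a+b-2) = (22-1)/(47-2)
= 21/45 = 0.4667

0.4667


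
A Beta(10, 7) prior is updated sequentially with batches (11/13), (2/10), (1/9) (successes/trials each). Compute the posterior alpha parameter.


Sequential conjugate updating is equivalent to a single batch update.
Total successes across all batches = 14
alpha_posterior = alpha_prior + total_successes = 10 + 14
= 24

24


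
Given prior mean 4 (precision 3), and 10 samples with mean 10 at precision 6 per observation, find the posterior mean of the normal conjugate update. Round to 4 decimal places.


The posterior mean is a precision-weighted average of prior and data.
Post. prec. = 3 + 60 = 63
Post. mean = (12 + 600)/63 = 612/63 = 9.7143

9.7143


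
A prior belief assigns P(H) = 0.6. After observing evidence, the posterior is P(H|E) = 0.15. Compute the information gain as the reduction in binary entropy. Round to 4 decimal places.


H(prior) = -0.6*log2(0.6) - 0.4*log2(0.4)
= 0.971
H(post) = -0.15*log2(0.15) - 0.85*log2(0.85)
= 0.6098
IG = 0.971 - 0.6098 = 0.3611

0.3611


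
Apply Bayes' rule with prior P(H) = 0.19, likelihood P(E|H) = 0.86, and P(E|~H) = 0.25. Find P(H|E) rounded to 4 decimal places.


Step 1: Compute marginal P(E) = P(E|H)P(H) + P(E|~H)P(~H)
= 0.86*0.19 + 0.25*0.81 = 0.3659
Step 2: P(H|E) = P(E|H)P(H)/P(E) = 0.1634/0.3659
= 0.4466

0.4466


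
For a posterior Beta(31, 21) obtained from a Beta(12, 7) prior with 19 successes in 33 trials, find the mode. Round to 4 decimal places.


Mode = (alpha - 1) / (alpha + beta - 2)
= 30 / 50
= 0.6

0.6


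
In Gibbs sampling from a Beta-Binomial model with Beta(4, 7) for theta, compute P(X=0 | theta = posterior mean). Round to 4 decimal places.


Posterior mean = alpha/(alpha+beta) = 4/11 = 0.3636
P(X=0|theta=mean) = 1 - theta = 0.6364

0.6364


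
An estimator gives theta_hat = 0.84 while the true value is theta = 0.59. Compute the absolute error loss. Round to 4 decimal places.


The absolute error loss is |theta_hat - theta|
= |0.84 - 0.59|
= 0.25

0.25


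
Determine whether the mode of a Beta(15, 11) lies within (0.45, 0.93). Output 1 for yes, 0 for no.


First find the mode: (a-1)/(a+b-2) = 0.5833
Is 0.5833 in (0.45, 0.93)? 1

1


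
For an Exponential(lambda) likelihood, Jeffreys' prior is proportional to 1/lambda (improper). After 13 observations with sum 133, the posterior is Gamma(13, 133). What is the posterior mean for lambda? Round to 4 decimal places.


Posterior = Gamma(n, sum_x) = Gamma(13, 133)
Posterior mean = shape/rate = 13/133
= 0.0977

0.0977


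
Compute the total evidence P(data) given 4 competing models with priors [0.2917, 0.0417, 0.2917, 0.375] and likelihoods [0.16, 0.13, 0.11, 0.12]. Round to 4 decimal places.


Marginal likelihood = sum P(model_i) * P(data|model_i)
Model 1: 0.2917 * 0.16 = 0.0467
Model 2: 0.0417 * 0.13 = 0.0054
Model 3: 0.2917 * 0.11 = 0.0321
Model 4: 0.375 * 0.12 = 0.045
Total = 0.1292

0.1292


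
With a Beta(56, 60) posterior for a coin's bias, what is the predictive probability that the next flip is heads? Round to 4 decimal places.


The predictive probability equals the posterior mean.
P(next = heads) = alpha / (alpha + beta)
= 56 / 116 = 0.4828

0.4828


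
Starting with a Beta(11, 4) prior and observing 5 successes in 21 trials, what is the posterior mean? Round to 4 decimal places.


Posterior parameters: alpha = 11 + 5 = 16
beta = 4 + 16 = 20
Posterior mean = alpha / (alpha + beta) = 16 / 36
= 0.4444

0.4444


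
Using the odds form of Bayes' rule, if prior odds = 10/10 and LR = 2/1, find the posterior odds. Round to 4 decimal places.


Bayes' rule in odds form: posterior odds = prior odds * LR
= (10 * 2) / (10 * 1)
= 20/10 = 2.0

2.0


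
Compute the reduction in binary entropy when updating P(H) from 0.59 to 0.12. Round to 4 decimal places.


H_before = -p*log2(p) - (1-p)*log2(1-p) for p=0.59: 0.9765
H_after for p=0.12: 0.5294
Reduction = 0.9765 - 0.5294 = 0.4471

0.4471


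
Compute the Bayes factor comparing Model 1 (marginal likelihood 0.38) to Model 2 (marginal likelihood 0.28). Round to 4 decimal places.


BF12 = marginal likelihood of M1 / marginal likelihood of M2
= 0.38/0.28
= 1.3571

1.3571


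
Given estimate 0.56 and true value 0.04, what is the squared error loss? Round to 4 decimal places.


Squared error = (estimate - true)^2
Difference = 0.52
Loss = 0.52^2 = 0.2704

0.2704


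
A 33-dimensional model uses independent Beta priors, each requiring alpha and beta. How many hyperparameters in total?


Per parameter: 2 (alpha and beta).
Total = 33 * 2 = 66

66


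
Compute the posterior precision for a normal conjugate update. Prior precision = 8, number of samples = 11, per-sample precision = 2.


tau_post = tau_0 + n * tau
= 8 + 11 * 2 = 30

30


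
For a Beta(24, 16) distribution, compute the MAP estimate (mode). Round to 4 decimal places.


MAP = mode = (a-1)/(a+b-2)
= (24-1)/(24+16-2)
= 23/38 = 0.6053

0.6053


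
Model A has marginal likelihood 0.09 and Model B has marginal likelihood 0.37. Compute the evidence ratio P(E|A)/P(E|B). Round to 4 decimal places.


Evidence ratio = P(E|A) / P(E|B)
= 0.09 / 0.37
= 0.2432

0.2432


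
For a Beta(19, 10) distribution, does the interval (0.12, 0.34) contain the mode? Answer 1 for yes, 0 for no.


Mode of Beta(a,b) = (a-1)/(a+b-2)
= (19-1)/(19+10-2) = 0.6667
Check: 0.12 <= 0.6667 <= 0.34?
Result: 0

0


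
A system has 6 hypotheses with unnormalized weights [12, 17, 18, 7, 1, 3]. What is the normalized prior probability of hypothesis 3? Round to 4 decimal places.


The normalized prior is the weight divided by the total.
Total weight = 58
P(H3) = 18 / 58 = 0.3103

0.3103


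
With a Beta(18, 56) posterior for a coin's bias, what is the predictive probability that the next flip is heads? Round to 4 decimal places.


The predictive probability equals the posterior mean.
P(next = heads) = alpha / (alpha + beta)
= 18 / 74 = 0.2432

0.2432


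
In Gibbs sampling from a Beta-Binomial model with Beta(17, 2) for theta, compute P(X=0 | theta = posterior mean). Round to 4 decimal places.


Posterior mean = alpha/(alpha+beta) = 17/19 = 0.8947
P(X=0|theta=mean) = 1 - theta = 0.1053

0.1053


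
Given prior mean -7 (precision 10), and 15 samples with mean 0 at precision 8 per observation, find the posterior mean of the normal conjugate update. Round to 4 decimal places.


The posterior mean is a precision-weighted average of prior and data.
Post. prec. = 10 + 120 = 130
Post. mean = (-70 + 0)/130 = -70/130 = -0.5385

-0.5385


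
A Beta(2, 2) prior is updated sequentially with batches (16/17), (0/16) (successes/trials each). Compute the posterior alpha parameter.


Sequential conjugate updating is equivalent to a single batch update.
Total successes across all batches = 16
alpha_posterior = alpha_prior + total_successes = 2 + 16
= 18

18


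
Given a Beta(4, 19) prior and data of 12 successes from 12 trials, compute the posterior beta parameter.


Number of failures = 12 - 12 = 0
Posterior beta = 19 + 0 = 19

19


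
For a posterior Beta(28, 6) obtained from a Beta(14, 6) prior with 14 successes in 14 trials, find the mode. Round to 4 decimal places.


Mode = (alpha - 1) / (alpha + beta - 2)
= 27 / 32
= 0.8438

0.8438


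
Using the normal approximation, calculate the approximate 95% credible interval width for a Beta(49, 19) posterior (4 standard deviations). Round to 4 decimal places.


Var(Beta) = 49*19/(68^2 * 69) = 0.0029
SD = 0.054
Width ~ 4*SD = 0.2161

0.2161


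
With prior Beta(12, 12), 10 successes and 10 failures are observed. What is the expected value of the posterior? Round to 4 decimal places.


Posterior = Beta(22, 22)
E[theta] = alpha/(alpha+beta)
= 22/44 = 0.5

0.5


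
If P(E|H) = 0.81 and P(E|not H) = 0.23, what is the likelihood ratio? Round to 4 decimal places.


Likelihood ratio = P(E|H) / P(E|not H)
= 0.81 / 0.23
= 3.5217

3.5217


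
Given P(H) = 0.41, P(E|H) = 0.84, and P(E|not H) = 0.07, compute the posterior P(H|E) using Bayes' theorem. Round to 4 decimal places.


By Bayes' theorem: P(H|E) = P(E|H)*P(H) / P(E)
P(E) = P(E|H)*P(H) + P(E|not H)*P(not H)
P(E) = 0.84*0.41 + 0.07*0.59 = 0.3857
P(H|E) = 0.84*0.41 / 0.3857 = 0.8929

0.8929


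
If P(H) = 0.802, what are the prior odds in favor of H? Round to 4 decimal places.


Prior odds = P(H) / (1 - P(H))
= 0.802 / 0.198
= 4.0505

4.0505


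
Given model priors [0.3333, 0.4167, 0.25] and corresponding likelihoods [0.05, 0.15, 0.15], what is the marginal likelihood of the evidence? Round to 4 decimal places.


P(E) = sum_i P(M_i) P(E|M_i)
= 0.0167 + 0.0625 + 0.0375
= 0.1167

0.1167


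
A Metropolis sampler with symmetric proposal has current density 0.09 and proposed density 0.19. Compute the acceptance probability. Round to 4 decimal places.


For symmetric proposals, acceptance = min(1, pi(x*)/pi(x))
= min(1, 0.19/0.09)
= min(1, 2.1111) = 1.0

1.0


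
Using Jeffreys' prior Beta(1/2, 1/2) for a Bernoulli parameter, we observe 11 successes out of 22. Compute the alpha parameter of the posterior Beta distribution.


Conjugate update: Beta(0.5 + k, 0.5 + n - k).
k = 11, n - k = 11
Posterior alpha = 0.5 + k = 0.5 + 11 = 11.5

11.5


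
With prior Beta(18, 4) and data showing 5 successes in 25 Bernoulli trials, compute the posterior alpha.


Conjugate update: alpha_posterior = alpha_prior + k
= 18 + 5 = 23

23


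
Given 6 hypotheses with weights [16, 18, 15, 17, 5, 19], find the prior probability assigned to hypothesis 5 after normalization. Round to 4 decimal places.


To normalize, divide each weight by the sum of all weights.
Sum = 90
Prior(H5) = 5/90 = 0.0556

0.0556


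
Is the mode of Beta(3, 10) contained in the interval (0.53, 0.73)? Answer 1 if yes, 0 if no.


Mode = (a-1)/(a+b-2) = 2/11 = 0.1818
Interval: (0.53, 0.73)
Contains mode? 0

0


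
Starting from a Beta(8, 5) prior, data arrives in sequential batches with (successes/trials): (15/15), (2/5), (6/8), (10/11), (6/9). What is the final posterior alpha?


In sequential Bayesian updating, we sum all successes.
Total successes = 39
Final alpha = 8 + 39 = 47

47


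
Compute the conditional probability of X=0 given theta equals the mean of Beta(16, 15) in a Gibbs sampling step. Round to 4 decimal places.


Mean of Beta(16, 15) = 0.5161
P(X=0 | theta=0.5161) = 0.4839

0.4839


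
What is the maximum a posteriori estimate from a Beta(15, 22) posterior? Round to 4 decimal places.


The MAP estimate equals the mode of the distribution.
Mode of Beta(a,b) = (a-1)/(a+b-2)
= 14/35
= 0.4

0.4


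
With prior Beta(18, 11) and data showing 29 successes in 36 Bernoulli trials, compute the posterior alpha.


Conjugate update: alpha_posterior = alpha_prior + k
= 18 + 29 = 47

47


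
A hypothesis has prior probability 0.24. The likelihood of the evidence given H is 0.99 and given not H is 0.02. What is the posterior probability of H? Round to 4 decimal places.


Using Bayes' theorem:
P(E) = 0.24 * 0.99 + 0.76 * 0.02
P(E) = 0.2528
P(H|E) = (0.24 * 0.99) / 0.2528 = 0.9399

0.9399


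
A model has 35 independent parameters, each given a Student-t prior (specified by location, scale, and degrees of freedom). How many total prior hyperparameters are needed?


Each Student-t prior needs 3 hyperparameters (location, scale, and degrees of freedom).
Total = 3 * 35 = 105

105


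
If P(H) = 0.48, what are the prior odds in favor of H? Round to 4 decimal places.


Prior odds = P(H) / (1 - P(H))
= 0.48 / 0.52
= 0.9231

0.9231


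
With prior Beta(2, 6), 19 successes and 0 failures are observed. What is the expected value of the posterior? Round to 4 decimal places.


Posterior = Beta(21, 6)
E[theta] = alpha/(alpha+beta)
= 21/27 = 0.7778

0.7778


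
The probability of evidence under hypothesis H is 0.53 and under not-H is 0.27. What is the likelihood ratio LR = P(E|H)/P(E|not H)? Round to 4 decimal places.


LR = 0.53 / 0.27
= 1.963

1.963


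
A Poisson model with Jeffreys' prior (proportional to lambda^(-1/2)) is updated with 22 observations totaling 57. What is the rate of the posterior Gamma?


Posterior = Gamma(0.5 + S, n)
= Gamma(0.5 + 57, 22)
Posterior rate = 0 + n = 22

22.0


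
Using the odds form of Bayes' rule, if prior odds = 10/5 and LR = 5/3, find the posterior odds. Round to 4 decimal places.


Bayes' rule in odds form: posterior odds = prior odds * LR
= (10 * 5) / (5 * 3)
= 50/15 = 3.3333

3.3333


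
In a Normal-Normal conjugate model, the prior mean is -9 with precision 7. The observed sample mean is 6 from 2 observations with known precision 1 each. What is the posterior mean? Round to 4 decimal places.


Posterior precision = tau0 + n*tau = 7 + 2*1 = 9
Posterior mean = (tau0*mu0 + n*tau*xbar) / posterior_precision
= (7*-9 + 2*1*6) / 9
= -51 / 9 = -5.6667

-5.6667


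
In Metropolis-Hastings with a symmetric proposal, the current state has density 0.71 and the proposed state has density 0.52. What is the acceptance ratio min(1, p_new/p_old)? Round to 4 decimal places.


Ratio = p_new / p_old = 0.52 / 0.71 = 0.7324
Acceptance = min(1, 0.7324) = 0.7324

0.7324


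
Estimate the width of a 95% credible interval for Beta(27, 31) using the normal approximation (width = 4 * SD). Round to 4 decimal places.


For Beta(a,b): Var = ab/((a+b)^2(a+b+1))
Var = 0.0042, SD = 0.0649
Approximate 95% CI width = 4 * 0.0649 = 0.2598

0.2598


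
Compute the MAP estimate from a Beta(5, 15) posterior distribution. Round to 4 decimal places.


MAP = mode of Beta distribution
= (alpha - 1)/(alpha + beta - 2)
= (5-1)/(5+15-2)
= 4/18 = 0.2222

0.2222


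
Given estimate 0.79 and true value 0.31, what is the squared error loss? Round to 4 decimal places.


Squared error = (estimate - true)^2
Difference = 0.48
Loss = 0.48^2 = 0.2304

0.2304


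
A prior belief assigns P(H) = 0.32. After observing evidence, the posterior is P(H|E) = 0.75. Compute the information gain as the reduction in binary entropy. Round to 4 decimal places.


H(prior) = -0.32*log2(0.32) - 0.68*log2(0.68)
= 0.9044
H(post) = -0.75*log2(0.75) - 0.25*log2(0.25)
= 0.8113
IG = 0.9044 - 0.8113 = 0.0931

0.0931


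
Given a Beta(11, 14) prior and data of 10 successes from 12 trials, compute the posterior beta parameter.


Number of failures = 12 - 10 = 2
Posterior beta = 14 + 2 = 16

16


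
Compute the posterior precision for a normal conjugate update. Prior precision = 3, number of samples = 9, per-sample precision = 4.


tau_post = tau_0 + n * tau
= 3 + 9 * 4 = 39

39


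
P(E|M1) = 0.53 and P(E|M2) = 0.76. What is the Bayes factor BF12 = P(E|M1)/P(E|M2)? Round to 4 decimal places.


Bayes factor BF12 = P(E|M1) / P(E|M2)
= 0.53 / 0.76
= 0.6974

0.6974


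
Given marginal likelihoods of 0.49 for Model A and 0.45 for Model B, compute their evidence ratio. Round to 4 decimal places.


Ratio = ML(A) / ML(B) = 0.49/0.45
= 1.0889

1.0889


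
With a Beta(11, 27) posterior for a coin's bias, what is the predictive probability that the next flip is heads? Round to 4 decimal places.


The predictive probability equals the posterior mean.
P(next = heads) = alpha / (alpha + beta)
= 11 / 38 = 0.2895

0.2895


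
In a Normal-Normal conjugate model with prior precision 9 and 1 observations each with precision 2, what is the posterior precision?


Posterior precision = prior precision + n * observation precision
= 9 + 1 * 2
= 9 + 2 = 11

11


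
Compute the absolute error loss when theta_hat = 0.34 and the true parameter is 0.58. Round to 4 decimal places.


L = |theta_hat - theta_true|
= |0.34 - 0.58| = 0.24

0.24


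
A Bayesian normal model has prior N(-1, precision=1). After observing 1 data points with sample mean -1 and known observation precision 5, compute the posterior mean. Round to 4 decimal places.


Posterior mean = (prior_precision * prior_mean + n * data_precision * data_mean) / (prior_precision + n * data_precision)
Numerator = 1*-1 + 1*5*-1 = -6
Denominator = 1 + 1*5 = 6
Posterior mean = -1.0

-1.0


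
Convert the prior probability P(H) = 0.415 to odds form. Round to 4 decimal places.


P(not H) = 1 - 0.415 = 0.585
Odds = 0.415 / 0.585 = 0.7094

0.7094


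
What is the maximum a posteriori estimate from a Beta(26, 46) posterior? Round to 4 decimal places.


The MAP estimate equals the mode of the distribution.
Mode of Beta(a,b) = (a-1)/(a+b-2)
= 25/70
= 0.3571

0.3571


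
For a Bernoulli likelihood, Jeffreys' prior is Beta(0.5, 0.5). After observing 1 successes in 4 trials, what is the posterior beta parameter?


Jeffreys' prior for Bernoulli is Beta(0.5, 0.5).
Posterior is Beta(0.5 + k, 0.5 + n - k).
Posterior beta = 0.5 + (n - k) = 0.5 + 3 = 3.5

3.5


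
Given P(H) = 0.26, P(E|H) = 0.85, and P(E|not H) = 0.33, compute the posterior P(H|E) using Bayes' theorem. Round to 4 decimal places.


By Bayes' theorem: P(H|E) = P(E|H)*P(H) / P(E)
P(E) = P(E|H)*P(H) + P(E|not H)*P(not H)
P(E) = 0.85*0.26 + 0.33*0.74 = 0.4652
P(H|E) = 0.85*0.26 / 0.4652 = 0.4751

0.4751


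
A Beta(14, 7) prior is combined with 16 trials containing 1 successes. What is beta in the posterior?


In conjugate updating:
beta_posterior = beta_prior + (n - k)
= 7 + (16 - 1)
= 7 + 15 = 22

22


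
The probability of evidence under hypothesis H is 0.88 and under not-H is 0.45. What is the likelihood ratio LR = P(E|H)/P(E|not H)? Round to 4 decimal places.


LR = 0.88 / 0.45
= 1.9556

1.9556


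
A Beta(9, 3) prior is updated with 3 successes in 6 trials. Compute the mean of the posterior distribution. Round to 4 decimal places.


After update: Beta(12, 6)
Mean = 12 / (12 + 6) = 12 / 18
= 0.6667

0.6667
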